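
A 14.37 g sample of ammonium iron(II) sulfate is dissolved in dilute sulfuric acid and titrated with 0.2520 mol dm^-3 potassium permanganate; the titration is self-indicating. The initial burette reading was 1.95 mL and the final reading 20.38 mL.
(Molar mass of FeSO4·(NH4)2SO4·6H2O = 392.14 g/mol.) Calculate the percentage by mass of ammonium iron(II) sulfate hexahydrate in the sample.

63.37 %

MnO4^- + 5 Fe^2+ + 8 H^+ → Mn^2+ + 5 Fe^3+ + 4 H2O
n(KMnO4) = 0.01843 L × 0.2520 mol/L = 4.644 × 10^-3 mol
From the 5:1 ratio, n(FeSO4·(NH4)2SO4·6H2O) = 5/1 × 4.644 × 10^-3 = 0.02322 mol
mass of FeSO4·(NH4)2SO4·6H2O = 0.02322 × 392.14 g/mol = 9.106 g
% FeSO4·(NH4)2SO4·6H2O = 9.106 / 14.37 × 100 = 63.37 %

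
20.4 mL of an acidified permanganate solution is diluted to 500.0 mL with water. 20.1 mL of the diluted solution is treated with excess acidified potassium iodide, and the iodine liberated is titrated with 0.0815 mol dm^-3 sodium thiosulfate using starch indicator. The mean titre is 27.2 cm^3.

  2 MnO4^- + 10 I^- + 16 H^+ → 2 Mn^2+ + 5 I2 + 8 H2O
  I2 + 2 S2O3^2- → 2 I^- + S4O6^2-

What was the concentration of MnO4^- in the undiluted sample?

n(S2O3^2-) = 0.0272 × 0.0815 = 2.22 × 10^-3 mol
n(I2) = n(S2O3^2-)/2 = 1.11 × 10^-3 mol
From the 2:5 ratio, n(MnO4^-) in the aliquot = 2/5 × 1.11 × 10^-3 = 4.43 × 10^-4 mol
[MnO4^-]_dilute = 4.43 × 10^-4 / 0.0201 = 0.0221 mol/L
[MnO4^-]_original = 0.0221 × 500.0/20.4 = 0.541 mol/L

0.541 mol/L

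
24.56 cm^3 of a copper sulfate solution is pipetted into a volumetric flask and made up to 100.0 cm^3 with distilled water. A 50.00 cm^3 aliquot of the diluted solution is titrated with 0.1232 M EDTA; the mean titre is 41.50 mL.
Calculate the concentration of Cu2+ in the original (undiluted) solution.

0.4164 M

Cu^2+ + EDTA^4- → [Cu(EDTA)]^2-
n(EDTA) = 0.04150 × 0.1232 = 5.113 × 10^-3 mol
n(Cu2+) in the aliquot = 5.113 × 10^-3 mol (1:1 ratio)
[Cu2+]_dilute = 5.113 × 10^-3 / 0.05000 = 0.1023 mol/L
Dilution factor = 100.0 / 24.56 = 4.072
[Cu2+]_stock = 0.1023 × 4.072 = 0.4164 mol/L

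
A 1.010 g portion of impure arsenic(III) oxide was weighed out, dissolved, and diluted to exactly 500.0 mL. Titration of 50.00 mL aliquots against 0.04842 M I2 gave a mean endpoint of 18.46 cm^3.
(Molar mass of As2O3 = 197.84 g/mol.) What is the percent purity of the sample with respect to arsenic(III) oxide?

87.54 %

As2O3 + 2 I2 + 2 H2O → As2O5 + 4 HI
n(I2) per titration = 0.01846 × 0.04842 = 8.938 × 10^-4 mol
From the 1:2 ratio, n(As2O3) in each aliquot = 1/2 × 8.938 × 10^-4 = 4.469 × 10^-4 mol
n(As2O3) in the whole flask = 4.469 × 10^-4 × 500.0/50.00 = 4.469 × 10^-3 mol
mass of As2O3 = 4.469 × 10^-3 × 197.84 = 0.8842 g
% As2O3 = 0.8842 / 1.010 × 100 = 87.54 %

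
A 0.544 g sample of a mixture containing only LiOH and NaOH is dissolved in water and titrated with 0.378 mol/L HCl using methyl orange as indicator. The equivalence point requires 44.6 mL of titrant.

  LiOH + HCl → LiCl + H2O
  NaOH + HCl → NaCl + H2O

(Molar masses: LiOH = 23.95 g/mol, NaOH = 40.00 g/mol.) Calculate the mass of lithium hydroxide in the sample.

n(HCl) = 0.0446 × 0.378 = 0.0169 mol
Let x = n(LiOH), y = n(NaOH).
Titrant: 1x + 1y = 0.0169;  mass: 23.95x + 40.00y = 0.544
Solving, x = 8.12 × 10^-3 mol, y = 8.74 × 10^-3 mol
mass of LiOH = 8.12 × 10^-3 × 23.95 = 0.195 g

0.195 g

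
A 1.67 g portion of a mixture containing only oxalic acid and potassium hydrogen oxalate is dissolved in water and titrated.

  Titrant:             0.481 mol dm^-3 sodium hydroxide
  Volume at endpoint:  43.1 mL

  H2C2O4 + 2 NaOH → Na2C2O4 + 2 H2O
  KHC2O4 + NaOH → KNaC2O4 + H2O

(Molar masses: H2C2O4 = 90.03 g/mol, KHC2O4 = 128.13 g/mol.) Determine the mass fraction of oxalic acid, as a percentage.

32.0 %

n(NaOH) = 0.0431 × 0.481 = 0.0207 mol
Let x = n(H2C2O4), y = n(KHC2O4).
Titrant: 2x + 1y = 0.0207;  mass: 90.03x + 128.13y = 1.67
Solving, x = 5.93 × 10^-3 mol, y = 8.86 × 10^-3 mol
mass of H2C2O4 = 5.93 × 10^-3 × 90.03 = 0.534 g
% H2C2O4 = 0.534 / 1.67 × 100 = 32.0 %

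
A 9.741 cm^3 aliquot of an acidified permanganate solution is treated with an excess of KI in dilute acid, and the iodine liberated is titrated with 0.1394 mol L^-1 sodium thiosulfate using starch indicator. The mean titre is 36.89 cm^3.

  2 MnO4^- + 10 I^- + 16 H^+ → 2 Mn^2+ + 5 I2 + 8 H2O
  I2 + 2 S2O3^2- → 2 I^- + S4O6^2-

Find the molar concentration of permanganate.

n(S2O3^2-) = 0.03689 × 0.1394 = 5.142 × 10^-3 mol
n(I2) = n(S2O3^2-)/2 = 2.571 × 10^-3 mol
From the 2:5 ratio, n(MnO4^-) in the aliquot = 2/5 × 2.571 × 10^-3 = 1.028 × 10^-3 mol
[MnO4^-] = 1.028 × 10^-3 / 0.009741 = 0.1056 mol/L

0.1056 mol/L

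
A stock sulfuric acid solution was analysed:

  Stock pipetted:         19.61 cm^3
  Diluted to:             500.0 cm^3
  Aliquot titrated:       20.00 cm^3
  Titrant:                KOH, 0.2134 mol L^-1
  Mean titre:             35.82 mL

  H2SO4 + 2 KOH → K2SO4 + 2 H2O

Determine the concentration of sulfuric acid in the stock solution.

4.873 mol/L

n(KOH) = 0.03582 × 0.2134 = 7.644 × 10^-3 mol
From the 1:2 ratio, n(H2SO4) in the aliquot = 1/2 × 7.644 × 10^-3 = 3.822 × 10^-3 mol
[H2SO4]_dilute = 3.822 × 10^-3 / 0.02000 = 0.1911 mol/L
Dilution factor = 500.0 / 19.61 = 25.50
[H2SO4]_stock = 0.1911 × 25.50 = 4.873 mol/L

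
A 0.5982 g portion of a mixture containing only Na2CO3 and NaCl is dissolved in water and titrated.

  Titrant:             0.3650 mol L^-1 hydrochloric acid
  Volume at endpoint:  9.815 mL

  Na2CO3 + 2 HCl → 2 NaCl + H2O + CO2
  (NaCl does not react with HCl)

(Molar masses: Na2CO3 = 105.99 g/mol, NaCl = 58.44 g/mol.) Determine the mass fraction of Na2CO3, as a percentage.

n(HCl) = 0.009815 × 0.3650 = 3.582 × 10^-3 mol
Let x = n(Na2CO3), y = n(NaCl).
Titrant: 2x = 3.582 × 10^-3;  mass: 105.99x + 58.44y = 0.5982
Solving, x = 1.791 × 10^-3 mol, y = 6.987 × 10^-3 mol
mass of Na2CO3 = 1.791 × 10^-3 × 105.99 = 0.1899 g
% Na2CO3 = 0.1899 / 0.5982 × 100 = 31.74 %

31.74 %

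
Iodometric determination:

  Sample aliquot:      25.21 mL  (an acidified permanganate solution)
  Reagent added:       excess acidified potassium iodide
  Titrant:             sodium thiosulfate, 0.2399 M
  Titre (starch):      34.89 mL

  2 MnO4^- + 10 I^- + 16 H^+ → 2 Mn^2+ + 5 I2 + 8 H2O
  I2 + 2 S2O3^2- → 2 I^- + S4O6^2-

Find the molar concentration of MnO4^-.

n(S2O3^2-) = 0.03489 × 0.2399 = 8.370 × 10^-3 mol
n(I2) = n(S2O3^2-)/2 = 4.185 × 10^-3 mol
From the 2:5 ratio, n(MnO4^-) in the aliquot = 2/5 × 4.185 × 10^-3 = 1.674 × 10^-3 mol
[MnO4^-] = 1.674 × 10^-3 / 0.02521 = 0.06640 mol/L

0.06640 M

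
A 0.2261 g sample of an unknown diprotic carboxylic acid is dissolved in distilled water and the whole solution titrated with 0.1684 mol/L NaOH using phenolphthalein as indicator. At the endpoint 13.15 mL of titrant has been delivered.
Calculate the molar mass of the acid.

n(NaOH) = 0.01315 L × 0.1684 mol/L = 2.214 × 10^-3 mol
From the 1:2 ratio, n(H2A) = 1/2 × 2.214 × 10^-3 = 1.107 × 10^-3 mol
M = m / n = 0.2261 g / 1.107 × 10^-3 mol = 204.2 g/mol

204.2 g/mol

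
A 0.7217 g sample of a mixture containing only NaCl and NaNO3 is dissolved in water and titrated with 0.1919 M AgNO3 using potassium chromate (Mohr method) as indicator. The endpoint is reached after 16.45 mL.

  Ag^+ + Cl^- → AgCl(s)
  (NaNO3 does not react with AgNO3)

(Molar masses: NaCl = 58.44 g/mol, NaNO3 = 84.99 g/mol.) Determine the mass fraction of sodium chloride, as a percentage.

25.56 %

n(AgNO3) = 0.01645 × 0.1919 = 3.157 × 10^-3 mol
Let x = n(NaCl), y = n(NaNO3).
Titrant: 1x = 3.157 × 10^-3;  mass: 58.44x + 84.99y = 0.7217
Solving, x = 3.157 × 10^-3 mol, y = 6.321 × 10^-3 mol
mass of NaCl = 3.157 × 10^-3 × 58.44 = 0.1845 g
% NaCl = 0.1845 / 0.7217 × 100 = 25.56 %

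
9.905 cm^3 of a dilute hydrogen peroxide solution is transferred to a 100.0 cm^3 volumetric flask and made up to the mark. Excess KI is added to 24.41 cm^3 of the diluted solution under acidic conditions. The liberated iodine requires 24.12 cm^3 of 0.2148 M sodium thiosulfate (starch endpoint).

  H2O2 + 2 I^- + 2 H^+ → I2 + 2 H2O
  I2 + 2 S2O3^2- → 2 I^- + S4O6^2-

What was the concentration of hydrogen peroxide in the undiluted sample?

n(S2O3^2-) = 0.02412 × 0.2148 = 5.181 × 10^-3 mol
n(I2) = n(S2O3^2-)/2 = 2.590 × 10^-3 mol
n(H2O2) in the aliquot = 2.590 × 10^-3 mol (1:1 ratio)
[H2O2]_dilute = 2.590 × 10^-3 / 0.02441 = 0.1061 mol/L
[H2O2]_original = 0.1061 × 100.0/9.905 = 1.071 mol/L

1.071 M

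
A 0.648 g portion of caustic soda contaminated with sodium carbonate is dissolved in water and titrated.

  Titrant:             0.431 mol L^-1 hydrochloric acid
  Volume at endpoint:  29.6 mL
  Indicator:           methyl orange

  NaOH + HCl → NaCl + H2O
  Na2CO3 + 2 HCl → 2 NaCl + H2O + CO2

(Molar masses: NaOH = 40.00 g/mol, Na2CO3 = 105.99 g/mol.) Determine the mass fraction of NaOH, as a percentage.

n(HCl) = 0.0296 × 0.431 = 0.0128 mol
Let x = n(NaOH), y = n(Na2CO3).
Titrant: 1x + 2y = 0.0128;  mass: 40.00x + 105.99y = 0.648
Solving, x = 2.16 × 10^-3 mol, y = 5.30 × 10^-3 mol
mass of NaOH = 2.16 × 10^-3 × 40.00 = 0.0865 g
% NaOH = 0.0865 / 0.648 × 100 = 13.3 %

13.3 %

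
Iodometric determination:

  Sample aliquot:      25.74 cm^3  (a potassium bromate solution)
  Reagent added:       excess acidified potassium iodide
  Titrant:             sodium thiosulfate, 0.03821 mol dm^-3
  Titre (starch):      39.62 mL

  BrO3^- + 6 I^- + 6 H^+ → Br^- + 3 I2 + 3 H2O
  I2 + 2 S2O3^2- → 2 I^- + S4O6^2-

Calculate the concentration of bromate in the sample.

0.009802 mol/L

n(S2O3^2-) = 0.03962 × 0.03821 = 1.514 × 10^-3 mol
n(I2) = n(S2O3^2-)/2 = 7.569 × 10^-4 mol
From the 1:3 ratio, n(BrO3^-) in the aliquot = 1/3 × 7.569 × 10^-4 = 2.523 × 10^-4 mol
[BrO3^-] = 2.523 × 10^-4 / 0.02574 = 0.009802 mol/L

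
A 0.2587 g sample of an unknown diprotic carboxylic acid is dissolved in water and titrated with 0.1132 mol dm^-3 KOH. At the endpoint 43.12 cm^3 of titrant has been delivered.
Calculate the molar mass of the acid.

106.0 g/mol

n(KOH) = 0.04312 L × 0.1132 mol/L = 4.881 × 10^-3 mol
From the 1:2 ratio, n(H2A) = 1/2 × 4.881 × 10^-3 = 2.441 × 10^-3 mol
M = m / n = 0.2587 g / 2.441 × 10^-3 mol = 106.0 g/mol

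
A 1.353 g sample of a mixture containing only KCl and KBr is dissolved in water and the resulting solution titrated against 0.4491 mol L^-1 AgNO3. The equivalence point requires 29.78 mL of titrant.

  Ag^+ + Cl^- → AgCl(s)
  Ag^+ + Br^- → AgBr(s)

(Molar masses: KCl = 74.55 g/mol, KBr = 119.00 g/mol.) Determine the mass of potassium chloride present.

0.4001 g

n(AgNO3) = 0.02978 × 0.4491 = 0.01337 mol
Let x = n(KCl), y = n(KBr).
Titrant: 1x + 1y = 0.01337;  mass: 74.55x + 119.00y = 1.353
Solving, x = 5.366 × 10^-3 mol, y = 8.008 × 10^-3 mol
mass of KCl = 5.366 × 10^-3 × 74.55 = 0.4001 g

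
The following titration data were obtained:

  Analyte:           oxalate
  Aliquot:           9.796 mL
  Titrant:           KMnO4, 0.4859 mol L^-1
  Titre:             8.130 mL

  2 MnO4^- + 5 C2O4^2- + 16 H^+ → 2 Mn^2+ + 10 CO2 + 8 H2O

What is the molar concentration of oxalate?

1.008 mol/L

n(KMnO4) = 0.008130 L × 0.4859 mol/L = 3.950 × 10^-3 mol
From the 5:2 mole ratio, n(C2O4^2-) = 5/2 × 3.950 × 10^-3 = 9.876 × 10^-3 mol
[C2O4^2-] = 9.876 × 10^-3 mol / 0.009796 L = 1.008 mol/L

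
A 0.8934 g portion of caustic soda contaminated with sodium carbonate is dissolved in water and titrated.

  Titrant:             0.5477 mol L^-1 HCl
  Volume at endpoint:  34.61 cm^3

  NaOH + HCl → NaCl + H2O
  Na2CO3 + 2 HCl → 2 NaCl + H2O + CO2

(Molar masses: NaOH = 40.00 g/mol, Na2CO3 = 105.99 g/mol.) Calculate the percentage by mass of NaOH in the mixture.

n(HCl) = 0.03461 × 0.5477 = 0.01896 mol
Let x = n(NaOH), y = n(Na2CO3).
Titrant: 1x + 2y = 0.01896;  mass: 40.00x + 105.99y = 0.8934
Solving, x = 8.555 × 10^-3 mol, y = 5.201 × 10^-3 mol
mass of NaOH = 8.555 × 10^-3 × 40.00 = 0.3422 g
% NaOH = 0.3422 / 0.8934 × 100 = 38.30 %

38.30 %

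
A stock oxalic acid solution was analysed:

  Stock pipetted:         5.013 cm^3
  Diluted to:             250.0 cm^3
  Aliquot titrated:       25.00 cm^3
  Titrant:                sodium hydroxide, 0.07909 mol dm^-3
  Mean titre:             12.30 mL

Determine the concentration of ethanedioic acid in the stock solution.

0.9703 mol/L

H2C2O4 + 2 NaOH → Na2C2O4 + 2 H2O
n(NaOH) = 0.01230 × 0.07909 = 9.728 × 10^-4 mol
From the 1:2 ratio, n(H2C2O4) in the aliquot = 1/2 × 9.728 × 10^-4 = 4.864 × 10^-4 mol
[H2C2O4]_dilute = 4.864 × 10^-4 / 0.02500 = 0.01946 mol/L
Dilution factor = 250.0 / 5.013 = 49.87
[H2C2O4]_stock = 0.01946 × 49.87 = 0.9703 mol/L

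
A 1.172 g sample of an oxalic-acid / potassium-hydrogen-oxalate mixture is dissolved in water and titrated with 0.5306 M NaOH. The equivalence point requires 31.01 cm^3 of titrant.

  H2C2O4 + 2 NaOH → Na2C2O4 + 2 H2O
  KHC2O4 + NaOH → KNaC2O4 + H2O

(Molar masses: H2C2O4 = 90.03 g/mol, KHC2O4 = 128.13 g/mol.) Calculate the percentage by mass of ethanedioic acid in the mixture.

n(NaOH) = 0.03101 × 0.5306 = 0.01645 mol
Let x = n(H2C2O4), y = n(KHC2O4).
Titrant: 2x + 1y = 0.01645;  mass: 90.03x + 128.13y = 1.172
Solving, x = 5.632 × 10^-3 mol, y = 5.190 × 10^-3 mol
mass of H2C2O4 = 5.632 × 10^-3 × 90.03 = 0.5071 g
% H2C2O4 = 0.5071 / 1.172 × 100 = 43.27 %

43.27 %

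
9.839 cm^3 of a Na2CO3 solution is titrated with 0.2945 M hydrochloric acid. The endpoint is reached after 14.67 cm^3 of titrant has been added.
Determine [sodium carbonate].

0.2196 M

Na2CO3 + 2 HCl → 2 NaCl + H2O + CO2
n(HCl) = 0.01467 L × 0.2945 mol/L = 4.320 × 10^-3 mol
From the 1:2 mole ratio, n(Na2CO3) = 1/2 × 4.320 × 10^-3 = 2.160 × 10^-3 mol
[Na2CO3] = 2.160 × 10^-3 mol / 0.009839 L = 0.2196 mol/L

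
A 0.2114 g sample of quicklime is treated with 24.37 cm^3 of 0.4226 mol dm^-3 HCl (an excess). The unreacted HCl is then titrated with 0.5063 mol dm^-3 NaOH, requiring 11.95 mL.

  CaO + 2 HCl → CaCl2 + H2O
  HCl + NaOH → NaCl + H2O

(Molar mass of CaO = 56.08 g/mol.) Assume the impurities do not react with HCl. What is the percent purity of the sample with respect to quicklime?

n(HCl) added = 0.02437 × 0.4226 = 0.01030 mol
n(NaOH) used in back-titration = 0.01195 × 0.5063 = 6.050 × 10^-3 mol
n(HCl) left over = 6.050 × 10^-3 mol (1:1 ratio)
n(HCl) consumed by analyte = 0.01030 − 6.050 × 10^-3 = 4.248 × 10^-3 mol
From the 1:2 ratio, n(CaO) = 1/2 × 4.248 × 10^-3 = 2.124 × 10^-3 mol
mass of CaO = 2.124 × 10^-3 × 56.08 = 0.1191 g
% CaO = 0.1191 / 0.2114 × 100 = 56.35 %

56.35 %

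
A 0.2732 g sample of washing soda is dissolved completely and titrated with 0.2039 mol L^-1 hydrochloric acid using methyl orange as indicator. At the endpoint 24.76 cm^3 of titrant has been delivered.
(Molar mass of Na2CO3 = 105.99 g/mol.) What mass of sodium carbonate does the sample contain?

Na2CO3 + 2 HCl → 2 NaCl + H2O + CO2
n(HCl) = 0.02476 L × 0.2039 mol/L = 5.049 × 10^-3 mol
From the 1:2 ratio, n(Na2CO3) = 1/2 × 5.049 × 10^-3 = 2.524 × 10^-3 mol
mass of Na2CO3 = 2.524 × 10^-3 × 105.99 g/mol = 0.2675 g

0.2675 g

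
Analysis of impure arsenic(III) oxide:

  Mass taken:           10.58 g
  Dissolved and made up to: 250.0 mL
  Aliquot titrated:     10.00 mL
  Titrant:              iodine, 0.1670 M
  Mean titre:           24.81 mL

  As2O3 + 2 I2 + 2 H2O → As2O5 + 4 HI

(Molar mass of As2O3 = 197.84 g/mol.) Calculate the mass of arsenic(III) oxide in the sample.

10.25 g

n(I2) per titration = 0.02481 × 0.1670 = 4.143 × 10^-3 mol
From the 1:2 ratio, n(As2O3) in each aliquot = 1/2 × 4.143 × 10^-3 = 2.072 × 10^-3 mol
n(As2O3) in the whole flask = 2.072 × 10^-3 × 250.0/10.00 = 0.05179 mol
mass of As2O3 = 0.05179 × 197.84 = 10.25 g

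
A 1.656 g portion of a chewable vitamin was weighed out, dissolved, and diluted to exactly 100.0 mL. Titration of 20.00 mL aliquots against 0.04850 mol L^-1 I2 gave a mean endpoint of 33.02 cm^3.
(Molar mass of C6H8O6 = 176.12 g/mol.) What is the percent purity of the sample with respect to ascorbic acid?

C6H8O6 + I2 → C6H6O6 + 2 HI
n(I2) per titration = 0.03302 × 0.04850 = 1.601 × 10^-3 mol
n(C6H8O6) in each aliquot = 1.601 × 10^-3 mol (1:1 ratio)
n(C6H8O6) in the whole flask = 1.601 × 10^-3 × 100.0/20.00 = 8.007 × 10^-3 mol
mass of C6H8O6 = 8.007 × 10^-3 × 176.12 = 1.410 g
% C6H8O6 = 1.410 / 1.656 × 100 = 85.16 %

85.16 %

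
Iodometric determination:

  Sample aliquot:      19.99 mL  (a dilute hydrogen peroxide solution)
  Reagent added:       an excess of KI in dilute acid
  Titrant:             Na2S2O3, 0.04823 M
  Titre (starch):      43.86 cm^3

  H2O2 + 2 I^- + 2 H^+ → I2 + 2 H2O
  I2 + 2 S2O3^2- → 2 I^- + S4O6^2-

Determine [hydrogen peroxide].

0.05291 M

n(S2O3^2-) = 0.04386 × 0.04823 = 2.115 × 10^-3 mol
n(I2) = n(S2O3^2-)/2 = 1.058 × 10^-3 mol
n(H2O2) in the aliquot = 1.058 × 10^-3 mol (1:1 ratio)
[H2O2] = 1.058 × 10^-3 / 0.01999 = 0.05291 mol/L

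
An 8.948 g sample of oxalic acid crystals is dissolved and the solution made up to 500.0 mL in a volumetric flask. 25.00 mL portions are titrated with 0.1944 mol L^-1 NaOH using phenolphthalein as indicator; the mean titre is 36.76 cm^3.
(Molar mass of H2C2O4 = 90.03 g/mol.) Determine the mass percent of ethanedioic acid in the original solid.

71.90 %

H2C2O4 + 2 NaOH → Na2C2O4 + 2 H2O
n(NaOH) per titration = 0.03676 × 0.1944 = 7.146 × 10^-3 mol
From the 1:2 ratio, n(H2C2O4) in each aliquot = 1/2 × 7.146 × 10^-3 = 3.573 × 10^-3 mol
n(H2C2O4) in the whole flask = 3.573 × 10^-3 × 500.0/25.00 = 0.07146 mol
mass of H2C2O4 = 0.07146 × 90.03 = 6.434 g
% H2C2O4 = 6.434 / 8.948 × 100 = 71.90 %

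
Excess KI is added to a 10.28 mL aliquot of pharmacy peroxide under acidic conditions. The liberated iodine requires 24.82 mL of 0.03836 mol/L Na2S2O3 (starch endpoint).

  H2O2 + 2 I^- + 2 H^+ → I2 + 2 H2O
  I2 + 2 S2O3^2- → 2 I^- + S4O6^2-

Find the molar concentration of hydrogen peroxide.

0.04631 mol/L

n(S2O3^2-) = 0.02482 × 0.03836 = 9.521 × 10^-4 mol
n(I2) = n(S2O3^2-)/2 = 4.760 × 10^-4 mol
n(H2O2) in the aliquot = 4.760 × 10^-4 mol (1:1 ratio)
[H2O2] = 4.760 × 10^-4 / 0.01028 = 0.04631 mol/L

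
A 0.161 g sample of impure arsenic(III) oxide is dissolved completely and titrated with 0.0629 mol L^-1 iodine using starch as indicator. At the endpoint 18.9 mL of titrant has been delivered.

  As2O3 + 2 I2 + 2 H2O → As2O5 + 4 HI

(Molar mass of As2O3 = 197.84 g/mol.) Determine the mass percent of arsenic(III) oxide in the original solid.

73.0 %

n(I2) = 0.0189 L × 0.0629 mol/L = 1.19 × 10^-3 mol
From the 1:2 ratio, n(As2O3) = 1/2 × 1.19 × 10^-3 = 5.94 × 10^-4 mol
mass of As2O3 = 5.94 × 10^-4 × 197.84 g/mol = 0.118 g
% As2O3 = 0.118 / 0.161 × 100 = 73.0 %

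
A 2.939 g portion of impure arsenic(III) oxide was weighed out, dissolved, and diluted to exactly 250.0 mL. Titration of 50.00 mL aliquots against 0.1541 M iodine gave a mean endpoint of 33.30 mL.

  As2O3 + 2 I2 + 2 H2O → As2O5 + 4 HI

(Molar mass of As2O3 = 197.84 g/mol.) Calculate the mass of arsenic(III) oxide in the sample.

n(I2) per titration = 0.03330 × 0.1541 = 5.132 × 10^-3 mol
From the 1:2 ratio, n(As2O3) in each aliquot = 1/2 × 5.132 × 10^-3 = 2.566 × 10^-3 mol
n(As2O3) in the whole flask = 2.566 × 10^-3 × 250.0/50.00 = 0.01283 mol
mass of As2O3 = 0.01283 × 197.84 = 2.538 g

2.538 g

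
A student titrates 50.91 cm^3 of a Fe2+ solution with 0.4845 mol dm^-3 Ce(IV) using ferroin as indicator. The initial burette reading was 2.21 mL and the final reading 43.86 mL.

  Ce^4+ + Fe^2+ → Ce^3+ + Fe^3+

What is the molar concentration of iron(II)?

0.3964 mol/L

n(Ce4+) = 0.04165 L × 0.4845 mol/L = 0.02018 mol
n(Fe2+) = 0.02018 mol (1:1 mole ratio)
[Fe2+] = 0.02018 mol / 0.05091 L = 0.3964 mol/L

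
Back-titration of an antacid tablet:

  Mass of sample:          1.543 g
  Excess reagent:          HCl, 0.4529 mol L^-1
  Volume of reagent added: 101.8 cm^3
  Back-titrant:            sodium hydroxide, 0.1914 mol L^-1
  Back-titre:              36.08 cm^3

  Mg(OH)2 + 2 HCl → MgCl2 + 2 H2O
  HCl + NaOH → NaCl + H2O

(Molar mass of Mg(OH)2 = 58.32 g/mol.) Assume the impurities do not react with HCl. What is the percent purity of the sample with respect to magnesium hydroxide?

n(HCl) added = 0.1018 × 0.4529 = 0.04611 mol
n(NaOH) used in back-titration = 0.03608 × 0.1914 = 6.906 × 10^-3 mol
n(HCl) left over = 6.906 × 10^-3 mol (1:1 ratio)
n(HCl) consumed by analyte = 0.04611 − 6.906 × 10^-3 = 0.03920 mol
From the 1:2 ratio, n(Mg(OH)2) = 1/2 × 0.03920 = 0.01960 mol
mass of Mg(OH)2 = 0.01960 × 58.32 = 1.143 g
% Mg(OH)2 = 1.143 / 1.543 × 100 = 74.08 %

74.08 %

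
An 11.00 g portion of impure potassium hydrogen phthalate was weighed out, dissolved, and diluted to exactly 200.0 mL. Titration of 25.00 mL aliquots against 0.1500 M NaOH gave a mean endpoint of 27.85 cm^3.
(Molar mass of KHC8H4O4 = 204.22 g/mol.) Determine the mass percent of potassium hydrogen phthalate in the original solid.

62.05 %

KHC8H4O4 + NaOH → KNaC8H4O4 + H2O
n(NaOH) per titration = 0.02785 × 0.1500 = 4.177 × 10^-3 mol
n(KHC8H4O4) in each aliquot = 4.177 × 10^-3 mol (1:1 ratio)
n(KHC8H4O4) in the whole flask = 4.177 × 10^-3 × 200.0/25.00 = 0.03342 mol
mass of KHC8H4O4 = 0.03342 × 204.22 = 6.825 g
% KHC8H4O4 = 6.825 / 11.00 × 100 = 62.05 %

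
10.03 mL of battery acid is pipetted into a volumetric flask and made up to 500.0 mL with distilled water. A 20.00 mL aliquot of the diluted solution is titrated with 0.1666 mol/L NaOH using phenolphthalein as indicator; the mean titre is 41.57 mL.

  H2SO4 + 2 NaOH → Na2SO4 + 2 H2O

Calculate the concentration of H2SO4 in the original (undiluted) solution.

8.631 mol/L

n(NaOH) = 0.04157 × 0.1666 = 6.926 × 10^-3 mol
From the 1:2 ratio, n(H2SO4) in the aliquot = 1/2 × 6.926 × 10^-3 = 3.463 × 10^-3 mol
[H2SO4]_dilute = 3.463 × 10^-3 / 0.02000 = 0.1731 mol/L
Dilution factor = 500.0 / 10.03 = 49.85
[H2SO4]_stock = 0.1731 × 49.85 = 8.631 mol/L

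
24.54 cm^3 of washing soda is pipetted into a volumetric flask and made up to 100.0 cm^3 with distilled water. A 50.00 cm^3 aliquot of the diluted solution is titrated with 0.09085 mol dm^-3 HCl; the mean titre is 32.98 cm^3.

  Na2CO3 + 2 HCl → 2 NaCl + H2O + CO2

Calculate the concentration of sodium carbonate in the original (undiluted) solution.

n(HCl) = 0.03298 × 0.09085 = 2.996 × 10^-3 mol
From the 1:2 ratio, n(Na2CO3) in the aliquot = 1/2 × 2.996 × 10^-3 = 1.498 × 10^-3 mol
[Na2CO3]_dilute = 1.498 × 10^-3 / 0.05000 = 0.02996 mol/L
Dilution factor = 100.0 / 24.54 = 4.075
[Na2CO3]_stock = 0.02996 × 4.075 = 0.1221 mol/L

0.1221 mol/L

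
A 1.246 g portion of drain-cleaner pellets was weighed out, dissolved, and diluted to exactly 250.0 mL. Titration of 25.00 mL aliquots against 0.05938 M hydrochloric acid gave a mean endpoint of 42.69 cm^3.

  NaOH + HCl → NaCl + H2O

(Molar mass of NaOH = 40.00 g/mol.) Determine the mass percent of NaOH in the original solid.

n(HCl) per titration = 0.04269 × 0.05938 = 2.535 × 10^-3 mol
n(NaOH) in each aliquot = 2.535 × 10^-3 mol (1:1 ratio)
n(NaOH) in the whole flask = 2.535 × 10^-3 × 250.0/25.00 = 0.02535 mol
mass of NaOH = 0.02535 × 40.00 = 1.014 g
% NaOH = 1.014 / 1.246 × 100 = 81.38 %

81.38 %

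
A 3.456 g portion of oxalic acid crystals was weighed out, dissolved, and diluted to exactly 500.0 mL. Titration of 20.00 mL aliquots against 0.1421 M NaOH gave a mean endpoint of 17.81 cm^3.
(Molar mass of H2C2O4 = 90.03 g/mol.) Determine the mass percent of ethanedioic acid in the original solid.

H2C2O4 + 2 NaOH → Na2C2O4 + 2 H2O
n(NaOH) per titration = 0.01781 × 0.1421 = 2.531 × 10^-3 mol
From the 1:2 ratio, n(H2C2O4) in each aliquot = 1/2 × 2.531 × 10^-3 = 1.265 × 10^-3 mol
n(H2C2O4) in the whole flask = 1.265 × 10^-3 × 500.0/20.00 = 0.03164 mol
mass of H2C2O4 = 0.03164 × 90.03 = 2.848 g
% H2C2O4 = 2.848 / 3.456 × 100 = 82.41 %

82.41 %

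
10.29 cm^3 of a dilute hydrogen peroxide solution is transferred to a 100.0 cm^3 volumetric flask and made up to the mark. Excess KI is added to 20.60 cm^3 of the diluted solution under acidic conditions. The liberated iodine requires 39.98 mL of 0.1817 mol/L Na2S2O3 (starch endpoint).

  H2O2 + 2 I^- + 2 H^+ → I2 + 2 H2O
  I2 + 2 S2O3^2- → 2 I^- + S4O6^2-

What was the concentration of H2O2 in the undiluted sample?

1.714 mol/L

n(S2O3^2-) = 0.03998 × 0.1817 = 7.264 × 10^-3 mol
n(I2) = n(S2O3^2-)/2 = 3.632 × 10^-3 mol
n(H2O2) in the aliquot = 3.632 × 10^-3 mol (1:1 ratio)
[H2O2]_dilute = 3.632 × 10^-3 / 0.02060 = 0.1763 mol/L
[H2O2]_original = 0.1763 × 100.0/10.29 = 1.714 mol/L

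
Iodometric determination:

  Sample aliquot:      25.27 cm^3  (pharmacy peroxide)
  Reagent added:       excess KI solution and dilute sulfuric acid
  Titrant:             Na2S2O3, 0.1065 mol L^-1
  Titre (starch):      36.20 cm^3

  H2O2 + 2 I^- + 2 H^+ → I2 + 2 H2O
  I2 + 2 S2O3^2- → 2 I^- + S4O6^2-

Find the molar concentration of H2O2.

n(S2O3^2-) = 0.03620 × 0.1065 = 3.855 × 10^-3 mol
n(I2) = n(S2O3^2-)/2 = 1.928 × 10^-3 mol
n(H2O2) in the aliquot = 1.928 × 10^-3 mol (1:1 ratio)
[H2O2] = 1.928 × 10^-3 / 0.02527 = 0.07628 mol/L

0.07628 mol/L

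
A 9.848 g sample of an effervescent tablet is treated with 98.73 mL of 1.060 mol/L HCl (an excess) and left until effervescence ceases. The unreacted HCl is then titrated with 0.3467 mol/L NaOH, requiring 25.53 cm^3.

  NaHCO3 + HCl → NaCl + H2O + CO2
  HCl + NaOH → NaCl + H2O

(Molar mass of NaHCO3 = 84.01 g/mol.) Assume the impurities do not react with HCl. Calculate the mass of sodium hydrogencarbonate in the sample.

8.048 g

n(HCl) added = 0.09873 × 1.060 = 0.1047 mol
n(NaOH) used in back-titration = 0.02553 × 0.3467 = 8.851 × 10^-3 mol
n(HCl) left over = 8.851 × 10^-3 mol (1:1 ratio)
n(HCl) consumed by analyte = 0.1047 − 8.851 × 10^-3 = 0.09580 mol
n(NaHCO3) = 0.09580 mol (1:1 ratio)
mass of NaHCO3 = 0.09580 × 84.01 = 8.048 g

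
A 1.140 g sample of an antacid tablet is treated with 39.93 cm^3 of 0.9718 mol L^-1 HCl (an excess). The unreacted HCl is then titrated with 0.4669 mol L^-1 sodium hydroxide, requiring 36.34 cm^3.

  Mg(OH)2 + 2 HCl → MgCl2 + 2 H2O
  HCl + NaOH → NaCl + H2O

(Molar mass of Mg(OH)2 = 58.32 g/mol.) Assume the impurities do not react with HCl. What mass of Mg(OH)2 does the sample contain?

n(HCl) added = 0.03993 × 0.9718 = 0.03880 mol
n(NaOH) used in back-titration = 0.03634 × 0.4669 = 0.01697 mol
n(HCl) left over = 0.01697 mol (1:1 ratio)
n(HCl) consumed by analyte = 0.03880 − 0.01697 = 0.02184 mol
From the 1:2 ratio, n(Mg(OH)2) = 1/2 × 0.02184 = 0.01092 mol
mass of Mg(OH)2 = 0.01092 × 58.32 = 0.6368 g

0.6368 g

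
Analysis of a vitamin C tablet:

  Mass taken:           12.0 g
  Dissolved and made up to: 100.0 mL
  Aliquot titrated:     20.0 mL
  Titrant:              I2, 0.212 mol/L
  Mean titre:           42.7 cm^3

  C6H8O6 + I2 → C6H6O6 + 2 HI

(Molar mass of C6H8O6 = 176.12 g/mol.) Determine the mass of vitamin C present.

7.97 g

n(I2) per titration = 0.0427 × 0.212 = 9.05 × 10^-3 mol
n(C6H8O6) in each aliquot = 9.05 × 10^-3 mol (1:1 ratio)
n(C6H8O6) in the whole flask = 9.05 × 10^-3 × 100.0/20.0 = 0.0453 mol
mass of C6H8O6 = 0.0453 × 176.12 = 7.97 g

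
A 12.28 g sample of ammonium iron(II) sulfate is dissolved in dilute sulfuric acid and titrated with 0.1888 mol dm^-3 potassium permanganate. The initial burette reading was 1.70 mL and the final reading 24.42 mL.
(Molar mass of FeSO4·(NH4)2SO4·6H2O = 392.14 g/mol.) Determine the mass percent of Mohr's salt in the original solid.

68.49 %

MnO4^- + 5 Fe^2+ + 8 H^+ → Mn^2+ + 5 Fe^3+ + 4 H2O
n(KMnO4) = 0.02272 L × 0.1888 mol/L = 4.290 × 10^-3 mol
From the 5:1 ratio, n(FeSO4·(NH4)2SO4·6H2O) = 5/1 × 4.290 × 10^-3 = 0.02145 mol
mass of FeSO4·(NH4)2SO4·6H2O = 0.02145 × 392.14 g/mol = 8.410 g
% FeSO4·(NH4)2SO4·6H2O = 8.410 / 12.28 × 100 = 68.49 %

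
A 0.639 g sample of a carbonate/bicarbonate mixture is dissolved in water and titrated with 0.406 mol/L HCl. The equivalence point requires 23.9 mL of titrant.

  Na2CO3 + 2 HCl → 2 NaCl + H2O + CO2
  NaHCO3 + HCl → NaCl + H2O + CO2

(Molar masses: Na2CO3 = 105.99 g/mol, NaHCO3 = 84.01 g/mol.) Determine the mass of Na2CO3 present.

0.301 g

n(HCl) = 0.0239 × 0.406 = 9.70 × 10^-3 mol
Let x = n(Na2CO3), y = n(NaHCO3).
Titrant: 2x + 1y = 9.70 × 10^-3;  mass: 105.99x + 84.01y = 0.639
Solving, x = 2.84 × 10^-3 mol, y = 4.02 × 10^-3 mol
mass of Na2CO3 = 2.84 × 10^-3 × 105.99 = 0.301 g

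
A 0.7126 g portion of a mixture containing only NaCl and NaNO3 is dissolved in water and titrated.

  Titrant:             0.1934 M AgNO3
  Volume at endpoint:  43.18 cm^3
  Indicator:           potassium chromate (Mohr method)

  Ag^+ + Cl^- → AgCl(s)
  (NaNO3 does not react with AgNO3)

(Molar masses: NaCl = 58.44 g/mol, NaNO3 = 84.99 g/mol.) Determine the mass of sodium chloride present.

n(AgNO3) = 0.04318 × 0.1934 = 8.351 × 10^-3 mol
Let x = n(NaCl), y = n(NaNO3).
Titrant: 1x = 8.351 × 10^-3;  mass: 58.44x + 84.99y = 0.7126
Solving, x = 8.351 × 10^-3 mol, y = 2.642 × 10^-3 mol
mass of NaCl = 8.351 × 10^-3 × 58.44 = 0.4880 g

0.4880 g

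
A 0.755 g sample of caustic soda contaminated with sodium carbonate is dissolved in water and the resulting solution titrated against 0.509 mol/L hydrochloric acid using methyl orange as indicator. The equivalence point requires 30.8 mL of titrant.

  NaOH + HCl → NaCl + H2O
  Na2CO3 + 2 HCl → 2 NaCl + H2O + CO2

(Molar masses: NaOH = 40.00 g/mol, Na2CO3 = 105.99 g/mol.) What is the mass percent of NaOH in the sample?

n(HCl) = 0.0308 × 0.509 = 0.0157 mol
Let x = n(NaOH), y = n(Na2CO3).
Titrant: 1x + 2y = 0.0157;  mass: 40.00x + 105.99y = 0.755
Solving, x = 5.83 × 10^-3 mol, y = 4.92 × 10^-3 mol
mass of NaOH = 5.83 × 10^-3 × 40.00 = 0.233 g
% NaOH = 0.233 / 0.755 × 100 = 30.9 %

30.9 %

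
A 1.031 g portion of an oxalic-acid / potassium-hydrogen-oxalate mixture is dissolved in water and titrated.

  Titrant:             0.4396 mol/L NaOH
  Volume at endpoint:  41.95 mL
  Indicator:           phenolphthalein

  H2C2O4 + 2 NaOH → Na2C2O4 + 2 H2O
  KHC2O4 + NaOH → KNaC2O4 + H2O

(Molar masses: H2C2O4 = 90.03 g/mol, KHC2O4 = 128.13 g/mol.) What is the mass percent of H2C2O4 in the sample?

n(NaOH) = 0.04195 × 0.4396 = 0.01844 mol
Let x = n(H2C2O4), y = n(KHC2O4).
Titrant: 2x + 1y = 0.01844;  mass: 90.03x + 128.13y = 1.031
Solving, x = 8.012 × 10^-3 mol, y = 2.417 × 10^-3 mol
mass of H2C2O4 = 8.012 × 10^-3 × 90.03 = 0.7213 g
% H2C2O4 = 0.7213 / 1.031 × 100 = 69.97 %

69.97 %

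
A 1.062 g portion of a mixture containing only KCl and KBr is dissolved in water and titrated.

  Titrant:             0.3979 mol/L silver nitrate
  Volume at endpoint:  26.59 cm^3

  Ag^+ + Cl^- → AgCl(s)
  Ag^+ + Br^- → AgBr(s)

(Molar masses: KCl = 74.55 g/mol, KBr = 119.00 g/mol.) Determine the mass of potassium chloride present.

0.3305 g

n(AgNO3) = 0.02659 × 0.3979 = 0.01058 mol
Let x = n(KCl), y = n(KBr).
Titrant: 1x + 1y = 0.01058;  mass: 74.55x + 119.00y = 1.062
Solving, x = 4.433 × 10^-3 mol, y = 6.147 × 10^-3 mol
mass of KCl = 4.433 × 10^-3 × 74.55 = 0.3305 g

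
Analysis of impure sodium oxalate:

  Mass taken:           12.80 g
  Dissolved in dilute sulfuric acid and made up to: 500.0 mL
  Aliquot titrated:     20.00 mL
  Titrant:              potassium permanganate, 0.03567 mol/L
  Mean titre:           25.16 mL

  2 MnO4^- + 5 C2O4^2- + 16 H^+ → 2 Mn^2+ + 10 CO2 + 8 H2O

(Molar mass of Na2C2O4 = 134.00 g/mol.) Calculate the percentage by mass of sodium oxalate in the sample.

58.72 %

n(KMnO4) per titration = 0.02516 × 0.03567 = 8.975 × 10^-4 mol
From the 5:2 ratio, n(Na2C2O4) in each aliquot = 5/2 × 8.975 × 10^-4 = 2.244 × 10^-3 mol
n(Na2C2O4) in the whole flask = 2.244 × 10^-3 × 500.0/20.00 = 0.05609 mol
mass of Na2C2O4 = 0.05609 × 134.00 = 7.516 g
% Na2C2O4 = 7.516 / 12.80 × 100 = 58.72 %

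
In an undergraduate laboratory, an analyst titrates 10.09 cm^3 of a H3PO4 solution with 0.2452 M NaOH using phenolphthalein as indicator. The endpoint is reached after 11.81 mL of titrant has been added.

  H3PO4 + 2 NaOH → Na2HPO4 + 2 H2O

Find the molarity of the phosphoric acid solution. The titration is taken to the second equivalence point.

0.1435 M

n(NaOH) = 0.01181 L × 0.2452 mol/L = 2.896 × 10^-3 mol
From the 1:2 mole ratio, n(H3PO4) = 1/2 × 2.896 × 10^-3 = 1.448 × 10^-3 mol
[H3PO4] = 1.448 × 10^-3 mol / 0.01009 L = 0.1435 mol/L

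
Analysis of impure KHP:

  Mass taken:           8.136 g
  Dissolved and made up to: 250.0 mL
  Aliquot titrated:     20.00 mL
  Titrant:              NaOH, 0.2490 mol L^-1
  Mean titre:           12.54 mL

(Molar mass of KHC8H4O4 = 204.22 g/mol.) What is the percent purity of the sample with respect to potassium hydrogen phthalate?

97.97 %

KHC8H4O4 + NaOH → KNaC8H4O4 + H2O
n(NaOH) per titration = 0.01254 × 0.2490 = 3.122 × 10^-3 mol
n(KHC8H4O4) in each aliquot = 3.122 × 10^-3 mol (1:1 ratio)
n(KHC8H4O4) in the whole flask = 3.122 × 10^-3 × 250.0/20.00 = 0.03903 mol
mass of KHC8H4O4 = 0.03903 × 204.22 = 7.971 g
% KHC8H4O4 = 7.971 / 8.136 × 100 = 97.97 %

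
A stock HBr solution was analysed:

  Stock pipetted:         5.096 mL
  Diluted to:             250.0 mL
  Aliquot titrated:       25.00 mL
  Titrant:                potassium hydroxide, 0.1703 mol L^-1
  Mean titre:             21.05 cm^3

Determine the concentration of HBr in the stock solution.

HBr + KOH → KBr + H2O
n(KOH) = 0.02105 × 0.1703 = 3.585 × 10^-3 mol
n(HBr) in the aliquot = 3.585 × 10^-3 mol (1:1 ratio)
[HBr]_dilute = 3.585 × 10^-3 / 0.02500 = 0.1434 mol/L
Dilution factor = 250.0 / 5.096 = 49.06
[HBr]_stock = 0.1434 × 49.06 = 7.035 mol/L

7.035 mol/L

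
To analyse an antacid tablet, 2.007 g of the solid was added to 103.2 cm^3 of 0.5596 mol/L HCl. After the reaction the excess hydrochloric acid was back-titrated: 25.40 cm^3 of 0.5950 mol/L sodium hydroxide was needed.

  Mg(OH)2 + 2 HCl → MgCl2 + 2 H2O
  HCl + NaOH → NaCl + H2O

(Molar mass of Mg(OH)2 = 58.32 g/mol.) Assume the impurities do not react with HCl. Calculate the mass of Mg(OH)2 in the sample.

1.243 g

n(HCl) added = 0.1032 × 0.5596 = 0.05775 mol
n(NaOH) used in back-titration = 0.02540 × 0.5950 = 0.01511 mol
n(HCl) left over = 0.01511 mol (1:1 ratio)
n(HCl) consumed by analyte = 0.05775 − 0.01511 = 0.04264 mol
From the 1:2 ratio, n(Mg(OH)2) = 1/2 × 0.04264 = 0.02132 mol
mass of Mg(OH)2 = 0.02132 × 58.32 = 1.243 g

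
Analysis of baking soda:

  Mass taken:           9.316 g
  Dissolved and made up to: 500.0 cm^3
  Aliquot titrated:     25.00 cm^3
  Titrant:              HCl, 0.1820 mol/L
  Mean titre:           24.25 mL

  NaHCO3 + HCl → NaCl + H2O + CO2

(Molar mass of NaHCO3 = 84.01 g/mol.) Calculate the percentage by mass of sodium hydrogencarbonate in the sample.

79.60 %

n(HCl) per titration = 0.02425 × 0.1820 = 4.413 × 10^-3 mol
n(NaHCO3) in each aliquot = 4.413 × 10^-3 mol (1:1 ratio)
n(NaHCO3) in the whole flask = 4.413 × 10^-3 × 500.0/25.00 = 0.08827 mol
mass of NaHCO3 = 0.08827 × 84.01 = 7.416 g
% NaHCO3 = 7.416 / 9.316 × 100 = 79.60 %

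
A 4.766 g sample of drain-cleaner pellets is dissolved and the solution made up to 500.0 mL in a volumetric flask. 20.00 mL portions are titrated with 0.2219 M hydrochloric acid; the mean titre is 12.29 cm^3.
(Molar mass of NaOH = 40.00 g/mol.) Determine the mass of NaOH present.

2.727 g

NaOH + HCl → NaCl + H2O
n(HCl) per titration = 0.01229 × 0.2219 = 2.727 × 10^-3 mol
n(NaOH) in each aliquot = 2.727 × 10^-3 mol (1:1 ratio)
n(NaOH) in the whole flask = 2.727 × 10^-3 × 500.0/20.00 = 0.06818 mol
mass of NaOH = 0.06818 × 40.00 = 2.727 g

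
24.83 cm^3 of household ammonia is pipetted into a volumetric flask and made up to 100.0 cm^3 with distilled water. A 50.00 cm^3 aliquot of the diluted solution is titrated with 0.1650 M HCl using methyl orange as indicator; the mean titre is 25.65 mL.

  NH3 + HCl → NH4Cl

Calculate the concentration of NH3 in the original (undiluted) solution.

0.3409 M

n(HCl) = 0.02565 × 0.1650 = 4.232 × 10^-3 mol
n(NH3) in the aliquot = 4.232 × 10^-3 mol (1:1 ratio)
[NH3]_dilute = 4.232 × 10^-3 / 0.05000 = 0.08464 mol/L
Dilution factor = 100.0 / 24.83 = 4.027
[NH3]_stock = 0.08464 × 4.027 = 0.3409 mol/L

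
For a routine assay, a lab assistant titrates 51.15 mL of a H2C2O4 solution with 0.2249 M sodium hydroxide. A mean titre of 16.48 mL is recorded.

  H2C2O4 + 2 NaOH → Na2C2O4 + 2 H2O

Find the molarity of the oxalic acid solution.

n(NaOH) = 0.01648 L × 0.2249 mol/L = 3.706 × 10^-3 mol
From the 1:2 mole ratio, n(H2C2O4) = 1/2 × 3.706 × 10^-3 = 1.853 × 10^-3 mol
[H2C2O4] = 1.853 × 10^-3 mol / 0.05115 L = 0.03623 mol/L

0.03623 M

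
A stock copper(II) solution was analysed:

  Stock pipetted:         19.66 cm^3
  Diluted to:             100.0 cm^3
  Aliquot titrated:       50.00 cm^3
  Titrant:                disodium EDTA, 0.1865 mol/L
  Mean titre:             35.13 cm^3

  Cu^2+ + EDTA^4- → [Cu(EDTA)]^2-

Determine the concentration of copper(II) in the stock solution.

0.6665 mol/L

n(EDTA) = 0.03513 × 0.1865 = 6.552 × 10^-3 mol
n(Cu2+) in the aliquot = 6.552 × 10^-3 mol (1:1 ratio)
[Cu2+]_dilute = 6.552 × 10^-3 / 0.05000 = 0.1310 mol/L
Dilution factor = 100.0 / 19.66 = 5.086
[Cu2+]_stock = 0.1310 × 5.086 = 0.6665 mol/L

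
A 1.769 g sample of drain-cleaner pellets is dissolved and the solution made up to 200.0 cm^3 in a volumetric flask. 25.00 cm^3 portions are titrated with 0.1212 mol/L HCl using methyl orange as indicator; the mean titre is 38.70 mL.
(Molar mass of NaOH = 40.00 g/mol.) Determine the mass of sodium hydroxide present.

1.501 g

NaOH + HCl → NaCl + H2O
n(HCl) per titration = 0.03870 × 0.1212 = 4.690 × 10^-3 mol
n(NaOH) in each aliquot = 4.690 × 10^-3 mol (1:1 ratio)
n(NaOH) in the whole flask = 4.690 × 10^-3 × 200.0/25.00 = 0.03752 mol
mass of NaOH = 0.03752 × 40.00 = 1.501 g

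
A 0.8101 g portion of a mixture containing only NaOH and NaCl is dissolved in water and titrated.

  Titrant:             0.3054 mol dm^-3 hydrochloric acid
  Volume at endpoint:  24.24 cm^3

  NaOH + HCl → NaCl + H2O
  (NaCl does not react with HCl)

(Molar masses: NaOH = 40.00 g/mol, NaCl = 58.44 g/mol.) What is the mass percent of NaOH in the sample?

36.55 %

n(HCl) = 0.02424 × 0.3054 = 7.403 × 10^-3 mol
Let x = n(NaOH), y = n(NaCl).
Titrant: 1x = 7.403 × 10^-3;  mass: 40.00x + 58.44y = 0.8101
Solving, x = 7.403 × 10^-3 mol, y = 8.795 × 10^-3 mol
mass of NaOH = 7.403 × 10^-3 × 40.00 = 0.2961 g
% NaOH = 0.2961 / 0.8101 × 100 = 36.55 %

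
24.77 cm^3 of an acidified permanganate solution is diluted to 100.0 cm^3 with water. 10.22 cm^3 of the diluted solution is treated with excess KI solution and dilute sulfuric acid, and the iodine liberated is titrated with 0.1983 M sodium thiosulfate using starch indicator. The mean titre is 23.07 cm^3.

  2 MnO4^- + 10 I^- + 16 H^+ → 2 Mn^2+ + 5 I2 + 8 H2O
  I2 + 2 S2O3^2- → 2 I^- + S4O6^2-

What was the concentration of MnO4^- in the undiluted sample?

0.3614 M

n(S2O3^2-) = 0.02307 × 0.1983 = 4.575 × 10^-3 mol
n(I2) = n(S2O3^2-)/2 = 2.287 × 10^-3 mol
From the 2:5 ratio, n(MnO4^-) in the aliquot = 2/5 × 2.287 × 10^-3 = 9.150 × 10^-4 mol
[MnO4^-]_dilute = 9.150 × 10^-4 / 0.01022 = 0.08953 mol/L
[MnO4^-]_original = 0.08953 × 100.0/24.77 = 0.3614 mol/L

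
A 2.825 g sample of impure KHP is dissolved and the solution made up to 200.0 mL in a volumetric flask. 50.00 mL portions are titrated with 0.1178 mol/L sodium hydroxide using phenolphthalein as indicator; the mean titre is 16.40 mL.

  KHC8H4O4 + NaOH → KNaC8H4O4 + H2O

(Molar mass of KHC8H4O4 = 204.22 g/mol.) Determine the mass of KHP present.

n(NaOH) per titration = 0.01640 × 0.1178 = 1.932 × 10^-3 mol
n(KHC8H4O4) in each aliquot = 1.932 × 10^-3 mol (1:1 ratio)
n(KHC8H4O4) in the whole flask = 1.932 × 10^-3 × 200.0/50.00 = 7.728 × 10^-3 mol
mass of KHC8H4O4 = 7.728 × 10^-3 × 204.22 = 1.578 g

1.578 g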